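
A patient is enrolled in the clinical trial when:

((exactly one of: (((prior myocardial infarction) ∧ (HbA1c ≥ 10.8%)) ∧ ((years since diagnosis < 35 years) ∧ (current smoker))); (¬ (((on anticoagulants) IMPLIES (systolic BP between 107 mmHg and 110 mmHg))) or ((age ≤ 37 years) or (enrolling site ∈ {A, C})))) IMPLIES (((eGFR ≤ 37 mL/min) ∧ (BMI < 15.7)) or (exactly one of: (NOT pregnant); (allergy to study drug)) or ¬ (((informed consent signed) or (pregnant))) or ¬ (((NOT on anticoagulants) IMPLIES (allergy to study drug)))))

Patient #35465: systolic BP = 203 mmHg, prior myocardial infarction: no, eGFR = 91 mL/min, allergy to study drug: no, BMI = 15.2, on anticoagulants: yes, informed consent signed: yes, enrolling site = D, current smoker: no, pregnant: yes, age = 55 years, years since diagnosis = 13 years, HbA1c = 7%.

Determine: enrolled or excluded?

Excluded

Atomic conditions:
  prior myocardial infarction: no → false
  HbA1c ≥ 10.8%: 7 ≥ 10.8 is false
  years since diagnosis < 35 years: 13 < 35 is true
  current smoker: no → false
  on anticoagulants: yes → true
  systolic BP between 107 mmHg and 110 mmHg: 203 in [107, 110] is false
  age ≤ 37 years: 55 ≤ 37 is false
  enrolling site ∈ {A, C}: D is not in the set → false
  eGFR ≤ 37 mL/min: 91 ≤ 37 is false
  BMI < 15.7: 15.2 < 15.7 is true
  NOT pregnant: yes → false
  allergy to study drug: no → false
  informed consent signed: yes → true
  pregnant: yes → true
  NOT on anticoagulants: yes → false
Combine:
[1.1.1] false AND false = false
[1.1.2] true AND false = false
[1.1] false AND false = false
[1.2.1.1] true → false = false
[1.2.1] NOT false = true
[1.2.2] false OR false = false
[1.2] true OR false = true
[1] exactly-one(false, true) = true
[2.1] false AND true = false
[2.2] exactly-one(false, false) = false
[2.3.1] true OR true = true
[2.3] NOT true = false
[2.4.1] false → false (antecedent false ⇒ implication holds) = true
[2.4] NOT true = false
[2] false OR false OR false OR false = false
[root] true → false = false
Overall: false → excluded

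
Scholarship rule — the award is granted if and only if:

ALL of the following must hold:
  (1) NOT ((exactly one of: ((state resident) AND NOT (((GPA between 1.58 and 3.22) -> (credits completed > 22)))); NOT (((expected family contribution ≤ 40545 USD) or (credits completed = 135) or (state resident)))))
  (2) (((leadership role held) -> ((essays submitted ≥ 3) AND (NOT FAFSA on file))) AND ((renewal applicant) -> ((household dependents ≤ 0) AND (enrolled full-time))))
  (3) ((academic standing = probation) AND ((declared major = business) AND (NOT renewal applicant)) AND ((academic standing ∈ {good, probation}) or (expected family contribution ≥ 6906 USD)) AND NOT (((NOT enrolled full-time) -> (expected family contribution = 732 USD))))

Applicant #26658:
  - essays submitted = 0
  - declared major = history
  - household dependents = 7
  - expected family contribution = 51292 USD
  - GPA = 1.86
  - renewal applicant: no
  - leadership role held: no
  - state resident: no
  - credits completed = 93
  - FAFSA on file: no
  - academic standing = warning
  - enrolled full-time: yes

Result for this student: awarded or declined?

Declined

Atomic conditions:
  state resident: no → false
  GPA between 1.58 and 3.22: 1.86 in [1.58, 3.22] is true
  credits completed > 22: 93 > 22 is true
  expected family contribution ≤ 40545 USD: 51292 ≤ 40545 is false
  credits completed = 135: 93 == 135 is false
  leadership role held: no → false
  essays submitted ≥ 3: 0 ≥ 3 is false
  NOT FAFSA on file: no → true
  renewal applicant: no → false
  household dependents ≤ 0: 7 ≤ 0 is false
  enrolled full-time: yes → true
  academic standing = probation: warning == probation is false
  declared major = business: history == business is false
  NOT renewal applicant: no → true
  academic standing ∈ {good, probation}: warning is not in the set → false
  expected family contribution ≥ 6906 USD: 51292 ≥ 6906 is true
  NOT enrolled full-time: yes → false
  expected family contribution = 732 USD: 51292 == 732 is false
Combine:
[1.1.1.2.1] true → true = true
[1.1.1.2] NOT true = false
[1.1.1] false AND false = false
[1.1.2.1] false OR false OR false = false
[1.1.2] NOT false = true
[1.1] exactly-one(false, true) = true
[1] NOT true = false
[2.1.2] false AND true = false
[2.1] false → false (antecedent false ⇒ implication holds) = true
[2.2.2] false AND true = false
[2.2] false → false (antecedent false ⇒ implication holds) = true
[2] true AND true = true
[3.2] false AND true = false
[3.3] false OR true = true
[3.4.1] false → false (antecedent false ⇒ implication holds) = true
[3.4] NOT true = false
[3] false AND false AND true AND false = false
[root] false AND true AND false = false
Overall: false → declined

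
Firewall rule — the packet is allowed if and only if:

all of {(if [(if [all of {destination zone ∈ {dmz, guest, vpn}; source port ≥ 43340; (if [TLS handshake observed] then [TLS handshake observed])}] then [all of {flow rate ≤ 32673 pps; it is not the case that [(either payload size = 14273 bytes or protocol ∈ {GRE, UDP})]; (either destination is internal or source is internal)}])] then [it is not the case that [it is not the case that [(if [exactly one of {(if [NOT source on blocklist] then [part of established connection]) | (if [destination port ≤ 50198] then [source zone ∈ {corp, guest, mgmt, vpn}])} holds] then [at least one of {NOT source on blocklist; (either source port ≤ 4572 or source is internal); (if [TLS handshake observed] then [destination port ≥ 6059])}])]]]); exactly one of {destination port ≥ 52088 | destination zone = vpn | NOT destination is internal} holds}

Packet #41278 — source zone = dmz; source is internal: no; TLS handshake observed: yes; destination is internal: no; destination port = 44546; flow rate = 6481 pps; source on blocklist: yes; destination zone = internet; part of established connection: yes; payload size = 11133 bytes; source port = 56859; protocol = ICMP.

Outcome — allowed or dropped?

Allowed

Atomic conditions:
  destination zone ∈ {dmz, guest, vpn}: internet is not in the set → false
  source port ≥ 43340: 56859 ≥ 43340 is true
  TLS handshake observed: yes → true
  flow rate ≤ 32673 pps: 6481 ≤ 32673 is true
  payload size = 14273 bytes: 11133 == 14273 is false
  protocol ∈ {GRE, UDP}: ICMP is not in the set → false
  destination is internal: no → false
  source is internal: no → false
  NOT source on blocklist: yes → false
  part of established connection: yes → true
  destination port ≤ 50198: 44546 ≤ 50198 is true
  source zone ∈ {corp, guest, mgmt, vpn}: dmz is not in the set → false
  source port ≤ 4572: 56859 ≤ 4572 is false
  destination port ≥ 6059: 44546 ≥ 6059 is true
  destination port ≥ 52088: 44546 ≥ 52088 is false
  destination zone = vpn: internet == vpn is false
  NOT destination is internal: no → true
Combine:
[1.1.1.3] true → true = true
[1.1.1] false AND true AND true = false
[1.1.2.2.1] false OR false = false
[1.1.2.2] NOT false = true
[1.1.2.3] false OR false = false
[1.1.2] true AND true AND false = false
[1.1] false → false (antecedent false ⇒ implication holds) = true
[1.2.1.1.1.1] false → true (antecedent false ⇒ implication holds) = true
[1.2.1.1.1.2] true → false = false
[1.2.1.1.1] exactly-one(true, false) = true
[1.2.1.1.2.2] false OR false = false
[1.2.1.1.2.3] true → true = true
[1.2.1.1.2] false OR false OR true = true
[1.2.1.1] true → true = true
[1.2.1] NOT true = false
[1.2] NOT false = true
[1] true → true = true
[2] exactly-one(false, false, true) = true
[root] true AND true = true
Overall: true → allowed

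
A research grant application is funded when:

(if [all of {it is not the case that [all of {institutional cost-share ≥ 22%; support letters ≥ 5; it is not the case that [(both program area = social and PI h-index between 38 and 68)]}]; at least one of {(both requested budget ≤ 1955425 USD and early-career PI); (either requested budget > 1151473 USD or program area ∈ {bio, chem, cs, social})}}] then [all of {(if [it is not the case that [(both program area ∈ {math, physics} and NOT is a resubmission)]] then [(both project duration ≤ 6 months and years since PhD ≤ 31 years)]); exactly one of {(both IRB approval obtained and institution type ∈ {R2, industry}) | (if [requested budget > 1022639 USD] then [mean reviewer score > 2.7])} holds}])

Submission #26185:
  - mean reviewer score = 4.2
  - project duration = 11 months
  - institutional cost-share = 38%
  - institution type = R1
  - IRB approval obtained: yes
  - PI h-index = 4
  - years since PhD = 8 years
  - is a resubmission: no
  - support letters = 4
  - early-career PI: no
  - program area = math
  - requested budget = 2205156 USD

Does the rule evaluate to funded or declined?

Funded

Atomic conditions:
  institutional cost-share ≥ 22%: 38 ≥ 22 is true
  support letters ≥ 5: 4 ≥ 5 is false
  program area = social: math == social is false
  PI h-index between 38 and 68: 4 in [38, 68] is false
  requested budget ≤ 1955425 USD: 2205156 ≤ 1955425 is false
  early-career PI: no → false
  requested budget > 1151473 USD: 2205156 > 1151473 is true
  program area ∈ {bio, chem, cs, social}: math is not in the set → false
  program area ∈ {math, physics}: math is in the set → true
  NOT is a resubmission: no → true
  project duration ≤ 6 months: 11 ≤ 6 is false
  years since PhD ≤ 31 years: 8 ≤ 31 is true
  IRB approval obtained: yes → true
  institution type ∈ {R2, industry}: R1 is not in the set → false
  requested budget > 1022639 USD: 2205156 > 1022639 is true
  mean reviewer score > 2.7: 4.2 > 2.7 is true
Combine:
[1.1.1.3.1] false AND false = false
[1.1.1.3] NOT false = true
[1.1.1] true AND false AND true = false
[1.1] NOT false = true
[1.2.1] false AND false = false
[1.2.2] true OR false = true
[1.2] false OR true = true
[1] true AND true = true
[2.1.1.1] true AND true = true
[2.1.1] NOT true = false
[2.1.2] false AND true = false
[2.1] false → false (antecedent false ⇒ implication holds) = true
[2.2.1] true AND false = false
[2.2.2] true → true = true
[2.2] exactly-one(false, true) = true
[2] true AND true = true
[root] true → true = true
Overall: true → funded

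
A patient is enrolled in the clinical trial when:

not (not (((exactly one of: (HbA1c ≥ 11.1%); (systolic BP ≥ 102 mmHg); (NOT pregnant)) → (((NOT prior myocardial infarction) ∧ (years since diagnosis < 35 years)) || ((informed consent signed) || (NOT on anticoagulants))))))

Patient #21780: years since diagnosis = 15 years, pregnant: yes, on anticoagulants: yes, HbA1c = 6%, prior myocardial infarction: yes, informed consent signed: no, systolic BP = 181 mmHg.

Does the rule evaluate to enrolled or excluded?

Excluded

Atomic conditions:
  HbA1c ≥ 11.1%: 6 ≥ 11.1 is false
  systolic BP ≥ 102 mmHg: 181 ≥ 102 is true
  NOT pregnant: yes → false
  NOT prior myocardial infarction: yes → false
  years since diagnosis < 35 years: 15 < 35 is true
  informed consent signed: no → false
  NOT on anticoagulants: yes → false
Combine:
[1.1.1] exactly-one(false, true, false) = true
[1.1.2.1] false AND true = false
[1.1.2.2] false OR false = false
[1.1.2] false OR false = false
[1.1] true → false = false
[1] NOT false = true
[root] NOT true = false
Overall: false → excluded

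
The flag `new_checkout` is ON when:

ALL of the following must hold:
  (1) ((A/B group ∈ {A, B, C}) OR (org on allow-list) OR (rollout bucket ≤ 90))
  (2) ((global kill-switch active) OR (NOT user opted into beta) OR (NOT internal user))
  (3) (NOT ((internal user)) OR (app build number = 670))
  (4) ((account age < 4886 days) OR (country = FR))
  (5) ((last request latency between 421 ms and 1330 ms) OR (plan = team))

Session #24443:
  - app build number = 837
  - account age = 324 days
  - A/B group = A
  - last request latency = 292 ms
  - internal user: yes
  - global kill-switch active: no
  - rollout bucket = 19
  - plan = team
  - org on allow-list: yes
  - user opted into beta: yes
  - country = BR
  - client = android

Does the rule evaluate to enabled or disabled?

Disabled

Atomic conditions:
  A/B group ∈ {A, B, C}: A is in the set → true
  org on allow-list: yes → true
  rollout bucket ≤ 90: 19 ≤ 90 is true
  global kill-switch active: no → false
  NOT user opted into beta: yes → false
  NOT internal user: yes → false
  internal user: yes → true
  app build number = 670: 837 == 670 is false
  account age < 4886 days: 324 < 4886 is true
  country = FR: BR == FR is false
  last request latency between 421 ms and 1330 ms: 292 in [421, 1330] is false
  plan = team: team == team is true
Combine:
[1] true OR true OR true = true
[2] false OR false OR false = false
[3.1] NOT true = false
[3] false OR false = false
[4] true OR false = true
[5] false OR true = true
[root] true AND false AND false AND true AND true = false
Overall: false → disabled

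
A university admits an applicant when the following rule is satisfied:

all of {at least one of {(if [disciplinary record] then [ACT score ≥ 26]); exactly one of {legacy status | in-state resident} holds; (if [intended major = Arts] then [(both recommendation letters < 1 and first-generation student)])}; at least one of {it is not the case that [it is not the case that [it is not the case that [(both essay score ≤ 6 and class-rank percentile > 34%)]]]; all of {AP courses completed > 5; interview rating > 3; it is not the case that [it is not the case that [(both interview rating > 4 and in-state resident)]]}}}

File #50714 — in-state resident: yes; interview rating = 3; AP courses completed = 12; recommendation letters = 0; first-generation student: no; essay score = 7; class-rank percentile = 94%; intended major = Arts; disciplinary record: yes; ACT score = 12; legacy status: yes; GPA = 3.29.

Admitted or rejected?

Rejected

Atomic conditions:
  disciplinary record: yes → true
  ACT score ≥ 26: 12 ≥ 26 is false
  legacy status: yes → true
  in-state resident: yes → true
  intended major = Arts: Arts == Arts is true
  recommendation letters < 1: 0 < 1 is true
  first-generation student: no → false
  essay score ≤ 6: 7 ≤ 6 is false
  class-rank percentile > 34%: 94 > 34 is true
  AP courses completed > 5: 12 > 5 is true
  interview rating > 3: 3 > 3 is false
  interview rating > 4: 3 > 4 is false
Combine:
[1.1] true → false = false
[1.2] exactly-one(true, true) = false
[1.3.2] true AND false = false
[1.3] true → false = false
[1] false OR false OR false = false
[2.1.1.1.1] false AND true = false
[2.1.1.1] NOT false = true
[2.1.1] NOT true = false
[2.1] NOT false = true
[2.2.3.1.1] false AND true = false
[2.2.3.1] NOT false = true
[2.2.3] NOT true = false
[2.2] true AND false AND false = false
[2] true OR false = true
[root] false AND true = false
Overall: false → rejected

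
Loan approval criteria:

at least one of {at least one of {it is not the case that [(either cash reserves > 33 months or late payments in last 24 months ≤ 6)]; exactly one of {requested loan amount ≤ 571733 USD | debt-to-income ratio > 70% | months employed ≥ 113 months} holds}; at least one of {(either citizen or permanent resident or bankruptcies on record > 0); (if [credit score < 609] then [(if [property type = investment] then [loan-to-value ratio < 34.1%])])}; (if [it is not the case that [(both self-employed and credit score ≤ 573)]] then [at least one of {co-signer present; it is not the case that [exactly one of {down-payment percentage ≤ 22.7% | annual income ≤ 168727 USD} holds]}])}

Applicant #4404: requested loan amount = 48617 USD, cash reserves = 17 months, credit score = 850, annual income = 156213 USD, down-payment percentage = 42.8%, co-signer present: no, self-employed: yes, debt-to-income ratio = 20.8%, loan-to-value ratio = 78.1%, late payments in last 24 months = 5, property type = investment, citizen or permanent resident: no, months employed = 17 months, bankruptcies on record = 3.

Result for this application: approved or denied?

Atomic conditions:
  cash reserves > 33 months: 17 > 33 is false
  late payments in last 24 months ≤ 6: 5 ≤ 6 is true
  requested loan amount ≤ 571733 USD: 48617 ≤ 571733 is true
  debt-to-income ratio > 70%: 20.8 > 70 is false
  months employed ≥ 113 months: 17 ≥ 113 is false
  citizen or permanent resident: no → false
  bankruptcies on record > 0: 3 > 0 is true
  credit score < 609: 850 < 609 is false
  property type = investment: investment == investment is true
  loan-to-value ratio < 34.1%: 78.1 < 34.1 is false
  self-employed: yes → true
  credit score ≤ 573: 850 ≤ 573 is false
  co-signer present: no → false
  down-payment percentage ≤ 22.7%: 42.8 ≤ 22.7 is false
  annual income ≤ 168727 USD: 156213 ≤ 168727 is true
Combine:
[1.1.1] false OR true = true
[1.1] NOT true = false
[1.2] exactly-one(true, false, false) = true
[1] false OR true = true
[2.1] false OR true = true
[2.2.2] true → false = false
[2.2] false → false (antecedent false ⇒ implication holds) = true
[2] true OR true = true
[3.1.1] true AND false = false
[3.1] NOT false = true
[3.2.2.1] exactly-one(false, true) = true
[3.2.2] NOT true = false
[3.2] false OR false = false
[3] true → false = false
[root] true OR true OR false = true
Overall: true → approved

Approved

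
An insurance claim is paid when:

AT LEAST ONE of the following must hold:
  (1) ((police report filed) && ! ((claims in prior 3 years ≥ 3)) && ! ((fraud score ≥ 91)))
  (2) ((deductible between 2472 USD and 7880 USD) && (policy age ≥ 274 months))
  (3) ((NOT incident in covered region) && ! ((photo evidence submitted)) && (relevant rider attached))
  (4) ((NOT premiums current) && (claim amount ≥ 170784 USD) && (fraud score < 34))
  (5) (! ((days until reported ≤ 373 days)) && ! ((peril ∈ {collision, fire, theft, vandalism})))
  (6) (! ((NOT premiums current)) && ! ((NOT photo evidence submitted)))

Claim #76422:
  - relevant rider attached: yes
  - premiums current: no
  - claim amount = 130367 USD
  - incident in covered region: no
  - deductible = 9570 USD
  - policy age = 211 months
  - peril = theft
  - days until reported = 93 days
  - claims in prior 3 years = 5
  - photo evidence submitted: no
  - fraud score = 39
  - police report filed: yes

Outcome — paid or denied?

Atomic conditions:
  police report filed: yes → true
  claims in prior 3 years ≥ 3: 5 ≥ 3 is true
  fraud score ≥ 91: 39 ≥ 91 is false
  deductible between 2472 USD and 7880 USD: 9570 in [2472, 7880] is false
  policy age ≥ 274 months: 211 ≥ 274 is false
  NOT incident in covered region: no → true
  photo evidence submitted: no → false
  relevant rider attached: yes → true
  NOT premiums current: no → true
  claim amount ≥ 170784 USD: 130367 ≥ 170784 is false
  fraud score < 34: 39 < 34 is false
  days until reported ≤ 373 days: 93 ≤ 373 is true
  peril ∈ {collision, fire, theft, vandalism}: theft is in the set → true
  NOT photo evidence submitted: no → true
Combine:
[1.2] NOT true = false
[1.3] NOT false = true
[1] true AND false AND true = false
[2] false AND false = false
[3.2] NOT false = true
[3] true AND true AND true = true
[4] true AND false AND false = false
[5.1] NOT true = false
[5.2] NOT true = false
[5] false AND false = false
[6.1] NOT true = false
[6.2] NOT true = false
[6] false AND false = false
[root] false OR false OR true OR false OR false OR false = true
Overall: true → paid

Paid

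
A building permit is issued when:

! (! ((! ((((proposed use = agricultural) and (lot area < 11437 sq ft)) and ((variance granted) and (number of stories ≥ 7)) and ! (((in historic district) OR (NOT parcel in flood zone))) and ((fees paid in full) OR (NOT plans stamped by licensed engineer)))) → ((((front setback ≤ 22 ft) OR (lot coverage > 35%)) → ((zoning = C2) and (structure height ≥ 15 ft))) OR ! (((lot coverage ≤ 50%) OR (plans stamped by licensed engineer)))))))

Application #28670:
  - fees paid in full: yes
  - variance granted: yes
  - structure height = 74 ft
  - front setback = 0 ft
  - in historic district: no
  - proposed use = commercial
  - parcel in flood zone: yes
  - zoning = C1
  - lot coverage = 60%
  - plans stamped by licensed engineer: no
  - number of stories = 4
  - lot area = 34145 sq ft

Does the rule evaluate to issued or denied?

Atomic conditions:
  proposed use = agricultural: commercial == agricultural is false
  lot area < 11437 sq ft: 34145 < 11437 is false
  variance granted: yes → true
  number of stories ≥ 7: 4 ≥ 7 is false
  in historic district: no → false
  NOT parcel in flood zone: yes → false
  fees paid in full: yes → true
  NOT plans stamped by licensed engineer: no → true
  front setback ≤ 22 ft: 0 ≤ 22 is true
  lot coverage > 35%: 60 > 35 is true
  zoning = C2: C1 == C2 is false
  structure height ≥ 15 ft: 74 ≥ 15 is true
  lot coverage ≤ 50%: 60 ≤ 50 is false
  plans stamped by licensed engineer: no → false
Combine:
[1.1.1.1.1] false AND false = false
[1.1.1.1.2] true AND false = false
[1.1.1.1.3.1] false OR false = false
[1.1.1.1.3] NOT false = true
[1.1.1.1.4] true OR true = true
[1.1.1.1] false AND false AND true AND true = false
[1.1.1] NOT false = true
[1.1.2.1.1] true OR true = true
[1.1.2.1.2] false AND true = false
[1.1.2.1] true → false = false
[1.1.2.2.1] false OR false = false
[1.1.2.2] NOT false = true
[1.1.2] false OR true = true
[1.1] true → true = true
[1] NOT true = false
[root] NOT false = true
Overall: true → issued

Issued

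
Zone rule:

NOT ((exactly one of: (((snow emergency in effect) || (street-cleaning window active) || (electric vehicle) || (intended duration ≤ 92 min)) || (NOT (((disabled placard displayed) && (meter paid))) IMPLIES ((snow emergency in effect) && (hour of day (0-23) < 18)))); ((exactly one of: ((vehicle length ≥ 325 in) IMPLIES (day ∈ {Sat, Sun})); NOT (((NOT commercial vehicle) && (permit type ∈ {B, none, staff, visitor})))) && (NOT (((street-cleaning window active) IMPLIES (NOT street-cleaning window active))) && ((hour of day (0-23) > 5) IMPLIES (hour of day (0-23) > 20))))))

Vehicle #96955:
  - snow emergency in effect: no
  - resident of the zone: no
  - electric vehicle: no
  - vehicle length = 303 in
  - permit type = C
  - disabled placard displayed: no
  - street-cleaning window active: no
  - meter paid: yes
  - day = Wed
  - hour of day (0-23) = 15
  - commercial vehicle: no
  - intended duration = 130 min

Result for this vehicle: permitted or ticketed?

Permitted

Atomic conditions:
  snow emergency in effect: no → false
  street-cleaning window active: no → false
  electric vehicle: no → false
  intended duration ≤ 92 min: 130 ≤ 92 is false
  disabled placard displayed: no → false
  meter paid: yes → true
  hour of day (0-23) < 18: 15 < 18 is true
  vehicle length ≥ 325 in: 303 ≥ 325 is false
  day ∈ {Sat, Sun}: Wed is not in the set → false
  NOT commercial vehicle: no → true
  permit type ∈ {B, none, staff, visitor}: C is not in the set → false
  NOT street-cleaning window active: no → true
  hour of day (0-23) > 5: 15 > 5 is true
  hour of day (0-23) > 20: 15 > 20 is false
Combine:
[1.1.1] false OR false OR false OR false = false
[1.1.2.1.1] false AND true = false
[1.1.2.1] NOT false = true
[1.1.2.2] false AND true = false
[1.1.2] true → false = false
[1.1] false OR false = false
[1.2.1.1] false → false (antecedent false ⇒ implication holds) = true
[1.2.1.2.1] true AND false = false
[1.2.1.2] NOT false = true
[1.2.1] exactly-one(true, true) = false
[1.2.2.1.1] false → true (antecedent false ⇒ implication holds) = true
[1.2.2.1] NOT true = false
[1.2.2.2] true → false = false
[1.2.2] false AND false = false
[1.2] false AND false = false
[1] exactly-one(false, false) = false
[root] NOT false = true
Overall: true → permitted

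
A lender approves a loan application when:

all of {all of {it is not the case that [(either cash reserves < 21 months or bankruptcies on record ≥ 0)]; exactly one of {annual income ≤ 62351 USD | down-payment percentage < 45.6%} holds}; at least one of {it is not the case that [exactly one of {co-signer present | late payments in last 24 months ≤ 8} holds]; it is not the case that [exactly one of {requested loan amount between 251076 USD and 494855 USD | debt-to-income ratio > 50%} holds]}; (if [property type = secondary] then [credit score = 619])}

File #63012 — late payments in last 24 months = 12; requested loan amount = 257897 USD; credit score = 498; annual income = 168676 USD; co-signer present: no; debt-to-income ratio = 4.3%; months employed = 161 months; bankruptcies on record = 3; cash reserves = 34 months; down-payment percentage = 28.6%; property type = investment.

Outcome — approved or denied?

Denied

Atomic conditions:
  cash reserves < 21 months: 34 < 21 is false
  bankruptcies on record ≥ 0: 3 ≥ 0 is true
  annual income ≤ 62351 USD: 168676 ≤ 62351 is false
  down-payment percentage < 45.6%: 28.6 < 45.6 is true
  co-signer present: no → false
  late payments in last 24 months ≤ 8: 12 ≤ 8 is false
  requested loan amount between 251076 USD and 494855 USD: 257897 in [251076, 494855] is true
  debt-to-income ratio > 50%: 4.3 > 50 is false
  property type = secondary: investment == secondary is false
  credit score = 619: 498 == 619 is false
Combine:
[1.1.1] false OR true = true
[1.1] NOT true = false
[1.2] exactly-one(false, true) = true
[1] false AND true = false
[2.1.1] exactly-one(false, false) = false
[2.1] NOT false = true
[2.2.1] exactly-one(true, false) = true
[2.2] NOT true = false
[2] true OR false = true
[3] false → false (antecedent false ⇒ implication holds) = true
[root] false AND true AND true = false
Overall: false → denied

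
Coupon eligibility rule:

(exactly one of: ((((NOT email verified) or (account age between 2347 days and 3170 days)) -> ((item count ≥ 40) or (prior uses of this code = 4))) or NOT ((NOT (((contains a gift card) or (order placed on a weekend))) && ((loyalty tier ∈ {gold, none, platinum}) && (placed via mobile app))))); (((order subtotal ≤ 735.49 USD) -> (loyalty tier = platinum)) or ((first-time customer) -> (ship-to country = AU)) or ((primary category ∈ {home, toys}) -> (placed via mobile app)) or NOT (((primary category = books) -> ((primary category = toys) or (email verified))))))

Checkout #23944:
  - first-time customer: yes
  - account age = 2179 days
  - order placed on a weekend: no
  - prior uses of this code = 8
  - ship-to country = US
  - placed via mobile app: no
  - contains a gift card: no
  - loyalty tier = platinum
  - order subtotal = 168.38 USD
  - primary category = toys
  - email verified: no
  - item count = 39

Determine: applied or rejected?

Atomic conditions:
  NOT email verified: no → true
  account age between 2347 days and 3170 days: 2179 in [2347, 3170] is false
  item count ≥ 40: 39 ≥ 40 is false
  prior uses of this code = 4: 8 == 4 is false
  contains a gift card: no → false
  order placed on a weekend: no → false
  loyalty tier ∈ {gold, none, platinum}: platinum is in the set → true
  placed via mobile app: no → false
  order subtotal ≤ 735.49 USD: 168.38 ≤ 735.49 is true
  loyalty tier = platinum: platinum == platinum is true
  first-time customer: yes → true
  ship-to country = AU: US == AU is false
  primary category ∈ {home, toys}: toys is in the set → true
  primary category = books: toys == books is false
  primary category = toys: toys == toys is true
  email verified: no → false
Combine:
[1.1.1] true OR false = true
[1.1.2] false OR false = false
[1.1] true → false = false
[1.2.1.1.1] false OR false = false
[1.2.1.1] NOT false = true
[1.2.1.2] true AND false = false
[1.2.1] true AND false = false
[1.2] NOT false = true
[1] false OR true = true
[2.1] true → true = true
[2.2] true → false = false
[2.3] true → false = false
[2.4.1.2] true OR false = true
[2.4.1] false → true (antecedent false ⇒ implication holds) = true
[2.4] NOT true = false
[2] true OR false OR false OR false = true
[root] exactly-one(true, true) = false
Overall: false → rejected

Rejected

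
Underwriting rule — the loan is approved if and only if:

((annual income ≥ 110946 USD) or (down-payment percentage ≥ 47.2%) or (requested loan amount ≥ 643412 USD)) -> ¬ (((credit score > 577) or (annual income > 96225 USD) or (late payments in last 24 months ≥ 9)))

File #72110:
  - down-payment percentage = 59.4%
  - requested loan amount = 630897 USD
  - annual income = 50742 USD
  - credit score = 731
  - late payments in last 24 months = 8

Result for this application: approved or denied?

Denied

Atomic conditions:
  annual income ≥ 110946 USD: 50742 ≥ 110946 is false
  down-payment percentage ≥ 47.2%: 59.4 ≥ 47.2 is true
  requested loan amount ≥ 643412 USD: 630897 ≥ 643412 is false
  credit score > 577: 731 > 577 is true
  annual income > 96225 USD: 50742 > 96225 is false
  late payments in last 24 months ≥ 9: 8 ≥ 9 is false
Combine:
[1] false OR true OR false = true
[2.1] true OR false OR false = true
[2] NOT true = false
[root] true → false = false
Overall: false → denied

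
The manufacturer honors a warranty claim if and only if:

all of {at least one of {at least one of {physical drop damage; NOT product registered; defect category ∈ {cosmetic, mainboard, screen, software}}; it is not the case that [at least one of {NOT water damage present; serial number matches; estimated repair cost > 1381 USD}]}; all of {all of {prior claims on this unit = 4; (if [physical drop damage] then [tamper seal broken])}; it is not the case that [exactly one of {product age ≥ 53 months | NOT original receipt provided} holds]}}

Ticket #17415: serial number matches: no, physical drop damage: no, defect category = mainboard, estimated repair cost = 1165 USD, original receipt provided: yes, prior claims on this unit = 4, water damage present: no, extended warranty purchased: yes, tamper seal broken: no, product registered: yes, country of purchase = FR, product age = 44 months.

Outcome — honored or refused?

Atomic conditions:
  physical drop damage: no → false
  NOT product registered: yes → false
  defect category ∈ {cosmetic, mainboard, screen, software}: mainboard is in the set → true
  NOT water damage present: no → true
  serial number matches: no → false
  estimated repair cost > 1381 USD: 1165 > 1381 is false
  prior claims on this unit = 4: 4 == 4 is true
  tamper seal broken: no → false
  product age ≥ 53 months: 44 ≥ 53 is false
  NOT original receipt provided: yes → false
Combine:
[1.1] false OR false OR true = true
[1.2.1] true OR false OR false = true
[1.2] NOT true = false
[1] true OR false = true
[2.1.2] false → false (antecedent false ⇒ implication holds) = true
[2.1] true AND true = true
[2.2.1] exactly-one(false, false) = false
[2.2] NOT false = true
[2] true AND true = true
[root] true AND true = true
Overall: true → honored

Honored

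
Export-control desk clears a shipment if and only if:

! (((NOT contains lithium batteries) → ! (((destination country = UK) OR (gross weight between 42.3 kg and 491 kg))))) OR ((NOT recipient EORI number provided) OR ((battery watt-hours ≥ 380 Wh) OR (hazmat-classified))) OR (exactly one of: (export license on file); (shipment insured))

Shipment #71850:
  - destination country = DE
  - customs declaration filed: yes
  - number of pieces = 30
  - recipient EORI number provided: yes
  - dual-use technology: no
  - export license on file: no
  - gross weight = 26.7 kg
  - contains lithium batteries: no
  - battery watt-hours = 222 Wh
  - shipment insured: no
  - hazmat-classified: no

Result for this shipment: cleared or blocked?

Atomic conditions:
  NOT contains lithium batteries: no → true
  destination country = UK: DE == UK is false
  gross weight between 42.3 kg and 491 kg: 26.7 in [42.3, 491] is false
  NOT recipient EORI number provided: yes → false
  battery watt-hours ≥ 380 Wh: 222 ≥ 380 is false
  hazmat-classified: no → false
  export license on file: no → false
  shipment insured: no → false
Combine:
[1.1.2.1] false OR false = false
[1.1.2] NOT false = true
[1.1] true → true = true
[1] NOT true = false
[2.2] false OR false = false
[2] false OR false = false
[3] exactly-one(false, false) = false
[root] false OR false OR false = false
Overall: false → blocked

Blocked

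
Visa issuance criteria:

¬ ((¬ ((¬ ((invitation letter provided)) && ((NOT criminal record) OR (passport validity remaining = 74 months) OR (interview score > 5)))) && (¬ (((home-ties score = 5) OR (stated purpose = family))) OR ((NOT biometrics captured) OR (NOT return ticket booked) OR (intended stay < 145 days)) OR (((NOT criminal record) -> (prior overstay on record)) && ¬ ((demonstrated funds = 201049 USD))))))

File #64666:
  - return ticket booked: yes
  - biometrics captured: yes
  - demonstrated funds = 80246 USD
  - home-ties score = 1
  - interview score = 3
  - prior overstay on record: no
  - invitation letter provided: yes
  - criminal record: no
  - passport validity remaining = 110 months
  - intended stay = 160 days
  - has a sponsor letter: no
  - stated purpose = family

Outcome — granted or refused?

Granted

Atomic conditions:
  invitation letter provided: yes → true
  NOT criminal record: no → true
  passport validity remaining = 74 months: 110 == 74 is false
  interview score > 5: 3 > 5 is false
  home-ties score = 5: 1 == 5 is false
  stated purpose = family: family == family is true
  NOT biometrics captured: yes → false
  NOT return ticket booked: yes → false
  intended stay < 145 days: 160 < 145 is false
  prior overstay on record: no → false
  demonstrated funds = 201049 USD: 80246 == 201049 is false
Combine:
[1.1.1.1] NOT true = false
[1.1.1.2] true OR false OR false = true
[1.1.1] false AND true = false
[1.1] NOT false = true
[1.2.1.1] false OR true = true
[1.2.1] NOT true = false
[1.2.2] false OR false OR false = false
[1.2.3.1] true → false = false
[1.2.3.2] NOT false = true
[1.2.3] false AND true = false
[1.2] false OR false OR false = false
[1] true AND false = false
[root] NOT false = true
Overall: true → granted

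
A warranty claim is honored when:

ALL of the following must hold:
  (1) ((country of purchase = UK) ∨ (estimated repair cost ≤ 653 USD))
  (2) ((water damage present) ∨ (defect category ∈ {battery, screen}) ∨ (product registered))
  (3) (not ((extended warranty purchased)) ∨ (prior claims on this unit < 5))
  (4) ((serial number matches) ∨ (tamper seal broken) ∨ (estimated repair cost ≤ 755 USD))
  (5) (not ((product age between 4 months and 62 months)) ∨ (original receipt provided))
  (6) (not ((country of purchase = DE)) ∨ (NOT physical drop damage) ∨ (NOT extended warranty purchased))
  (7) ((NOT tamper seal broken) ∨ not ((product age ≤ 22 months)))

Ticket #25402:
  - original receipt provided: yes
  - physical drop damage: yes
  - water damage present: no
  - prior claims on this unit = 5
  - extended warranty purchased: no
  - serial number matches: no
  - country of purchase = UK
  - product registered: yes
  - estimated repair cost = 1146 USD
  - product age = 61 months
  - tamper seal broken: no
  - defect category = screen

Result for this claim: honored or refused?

Atomic conditions:
  country of purchase = UK: UK == UK is true
  estimated repair cost ≤ 653 USD: 1146 ≤ 653 is false
  water damage present: no → false
  defect category ∈ {battery, screen}: screen is in the set → true
  product registered: yes → true
  extended warranty purchased: no → false
  prior claims on this unit < 5: 5 < 5 is false
  serial number matches: no → false
  tamper seal broken: no → false
  estimated repair cost ≤ 755 USD: 1146 ≤ 755 is false
  product age between 4 months and 62 months: 61 in [4, 62] is true
  original receipt provided: yes → true
  country of purchase = DE: UK == DE is false
  NOT physical drop damage: yes → false
  NOT extended warranty purchased: no → true
  NOT tamper seal broken: no → true
  product age ≤ 22 months: 61 ≤ 22 is false
Combine:
[1] true OR false = true
[2] false OR true OR true = true
[3.1] NOT false = true
[3] true OR false = true
[4] false OR false OR false = false
[5.1] NOT true = false
[5] false OR true = true
[6.1] NOT false = true
[6] true OR false OR true = true
[7.2] NOT false = true
[7] true OR true = true
[root] true AND true AND true AND false AND true AND true AND true = false
Overall: false → refused

Refused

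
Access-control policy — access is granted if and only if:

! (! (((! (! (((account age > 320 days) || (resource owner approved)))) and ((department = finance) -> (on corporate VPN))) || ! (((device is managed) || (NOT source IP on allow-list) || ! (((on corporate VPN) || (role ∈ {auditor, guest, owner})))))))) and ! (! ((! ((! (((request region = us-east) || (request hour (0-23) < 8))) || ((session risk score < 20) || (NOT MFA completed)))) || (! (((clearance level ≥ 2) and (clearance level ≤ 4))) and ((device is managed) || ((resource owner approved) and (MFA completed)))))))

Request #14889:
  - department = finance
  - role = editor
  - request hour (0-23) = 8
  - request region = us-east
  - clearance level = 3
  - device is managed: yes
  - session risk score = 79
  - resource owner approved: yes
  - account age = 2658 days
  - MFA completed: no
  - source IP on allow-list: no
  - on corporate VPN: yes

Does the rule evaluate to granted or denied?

Denied

Atomic conditions:
  account age > 320 days: 2658 > 320 is true
  resource owner approved: yes → true
  department = finance: finance == finance is true
  on corporate VPN: yes → true
  device is managed: yes → true
  NOT source IP on allow-list: no → true
  role ∈ {auditor, guest, owner}: editor is not in the set → false
  request region = us-east: us-east == us-east is true
  request hour (0-23) < 8: 8 < 8 is false
  session risk score < 20: 79 < 20 is false
  NOT MFA completed: no → true
  clearance level ≥ 2: 3 ≥ 2 is true
  clearance level ≤ 4: 3 ≤ 4 is true
  MFA completed: no → false
Combine:
[1.1.1.1.1.1.1] true OR true = true
[1.1.1.1.1.1] NOT true = false
[1.1.1.1.1] NOT false = true
[1.1.1.1.2] true → true = true
[1.1.1.1] true AND true = true
[1.1.1.2.1.3.1] true OR false = true
[1.1.1.2.1.3] NOT true = false
[1.1.1.2.1] true OR true OR false = true
[1.1.1.2] NOT true = false
[1.1.1] true OR false = true
[1.1] NOT true = false
[1] NOT false = true
[2.1.1.1.1.1.1] true OR false = true
[2.1.1.1.1.1] NOT true = false
[2.1.1.1.1.2] false OR true = true
[2.1.1.1.1] false OR true = true
[2.1.1.1] NOT true = false
[2.1.1.2.1.1] true AND true = true
[2.1.1.2.1] NOT true = false
[2.1.1.2.2.2] true AND false = false
[2.1.1.2.2] true OR false = true
[2.1.1.2] false AND true = false
[2.1.1] false OR false = false
[2.1] NOT false = true
[2] NOT true = false
[root] true AND false = false
Overall: false → denied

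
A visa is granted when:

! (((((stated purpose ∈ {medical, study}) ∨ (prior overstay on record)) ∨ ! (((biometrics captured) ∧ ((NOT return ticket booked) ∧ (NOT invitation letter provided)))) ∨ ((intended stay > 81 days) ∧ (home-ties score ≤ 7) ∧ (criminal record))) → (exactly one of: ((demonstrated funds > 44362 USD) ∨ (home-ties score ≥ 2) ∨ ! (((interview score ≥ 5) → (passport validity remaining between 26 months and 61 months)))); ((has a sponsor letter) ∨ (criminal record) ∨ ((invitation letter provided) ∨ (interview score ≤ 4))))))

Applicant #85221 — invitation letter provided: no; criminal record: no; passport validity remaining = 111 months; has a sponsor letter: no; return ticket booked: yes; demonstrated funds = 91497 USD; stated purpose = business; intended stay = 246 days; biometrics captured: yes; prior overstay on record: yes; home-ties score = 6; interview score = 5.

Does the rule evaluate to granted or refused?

Refused

Atomic conditions:
  stated purpose ∈ {medical, study}: business is not in the set → false
  prior overstay on record: yes → true
  biometrics captured: yes → true
  NOT return ticket booked: yes → false
  NOT invitation letter provided: no → true
  intended stay > 81 days: 246 > 81 is true
  home-ties score ≤ 7: 6 ≤ 7 is true
  criminal record: no → false
  demonstrated funds > 44362 USD: 91497 > 44362 is true
  home-ties score ≥ 2: 6 ≥ 2 is true
  interview score ≥ 5: 5 ≥ 5 is true
  passport validity remaining between 26 months and 61 months: 111 in [26, 61] is false
  has a sponsor letter: no → false
  invitation letter provided: no → false
  interview score ≤ 4: 5 ≤ 4 is false
Combine:
[1.1.1] false OR true = true
[1.1.2.1.2] false AND true = false
[1.1.2.1] true AND false = false
[1.1.2] NOT false = true
[1.1.3] true AND true AND false = false
[1.1] true OR true OR false = true
[1.2.1.3.1] true → false = false
[1.2.1.3] NOT false = true
[1.2.1] true OR true OR true = true
[1.2.2.3] false OR false = false
[1.2.2] false OR false OR false = false
[1.2] exactly-one(true, false) = true
[1] true → true = true
[root] NOT true = false
Overall: false → refused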